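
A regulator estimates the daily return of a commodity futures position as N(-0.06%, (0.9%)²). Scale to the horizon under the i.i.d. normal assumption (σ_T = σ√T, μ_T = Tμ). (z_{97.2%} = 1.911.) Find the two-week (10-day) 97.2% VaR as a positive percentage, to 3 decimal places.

σ_{10d} = 0.9% × √10 = 2.846%; μ_{10d} = 10 × -0.06% = -0.600%.
VaR = −(-0.600%) + 1.911 × 2.846% = 6.039%.

6.039%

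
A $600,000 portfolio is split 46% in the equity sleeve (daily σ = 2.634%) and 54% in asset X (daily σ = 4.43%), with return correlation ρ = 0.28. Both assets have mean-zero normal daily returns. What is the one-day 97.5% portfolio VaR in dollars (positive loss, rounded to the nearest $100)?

$34,900

σ_p² = 0.46²·2.634² + 0.54²·4.43² + 2·0.28·0.46·0.54·2.634·4.43 = 8.8138 (%²).
σ_p = √8.8138 = 2.969%.
At 97.5%, z = 1.960.
VaR = 1.960 × 2.969% = 5.819%; on $600,000 that is $34,914.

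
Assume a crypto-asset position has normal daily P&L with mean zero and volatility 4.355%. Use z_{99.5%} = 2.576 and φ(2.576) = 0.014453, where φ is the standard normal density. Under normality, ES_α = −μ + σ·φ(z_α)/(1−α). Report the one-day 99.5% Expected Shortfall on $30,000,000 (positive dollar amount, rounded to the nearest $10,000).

Tail multiplier: φ(z)/(1−α) = 0.014453 / 0.005 = 2.891.
ES = 4.355% × 2.891 = 12.590%.
On $30,000,000: 0.12590 × $30,000,000 = $3,777,000.

$3,780,000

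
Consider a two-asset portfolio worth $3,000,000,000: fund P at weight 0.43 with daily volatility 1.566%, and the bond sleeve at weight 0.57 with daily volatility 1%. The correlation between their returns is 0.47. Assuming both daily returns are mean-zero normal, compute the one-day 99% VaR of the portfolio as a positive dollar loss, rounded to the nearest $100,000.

σ_p² = 0.43²·1.566² + 0.57²·1² + 2·0.47·0.43·0.57·1.566·1 = 1.1391 (%²).
σ_p = √1.1391 = 1.067%.
At 99%, z = 2.326.
VaR = 2.326 × 1.067% = 2.482%; on $3,000,000,000 that is $74,460,000.

$74,500,000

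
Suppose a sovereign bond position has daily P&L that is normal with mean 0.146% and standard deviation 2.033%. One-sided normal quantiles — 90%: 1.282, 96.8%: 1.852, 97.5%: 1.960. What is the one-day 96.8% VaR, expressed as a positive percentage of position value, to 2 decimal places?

3.62%

VaR = −μ + z·σ = −(0.146%) + 1.852 × 2.033% = 3.619%.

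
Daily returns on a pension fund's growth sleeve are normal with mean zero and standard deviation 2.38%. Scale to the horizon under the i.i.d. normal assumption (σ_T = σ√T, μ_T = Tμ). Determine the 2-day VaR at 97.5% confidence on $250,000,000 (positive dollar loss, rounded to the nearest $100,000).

At 97.5%, z = 1.960.
σ_{2d} = 2.38% × √2 = 3.366%.
VaR = 1.960 × 3.366% = 6.597%.
On $250,000,000: 0.06597 × $250,000,000 = $16,492,500.

$16,500,000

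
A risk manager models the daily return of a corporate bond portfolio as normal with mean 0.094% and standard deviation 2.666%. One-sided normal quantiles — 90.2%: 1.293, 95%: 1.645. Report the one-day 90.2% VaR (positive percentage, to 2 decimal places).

3.35%

VaR = −μ + z·σ = −(0.094%) + 1.293 × 2.666% = 3.353%.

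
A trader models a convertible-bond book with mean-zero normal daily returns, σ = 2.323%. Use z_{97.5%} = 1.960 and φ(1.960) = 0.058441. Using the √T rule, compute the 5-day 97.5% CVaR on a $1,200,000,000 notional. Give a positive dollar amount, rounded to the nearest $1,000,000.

$146,000,000

σ_{5d} = 2.323% × √5 = 5.194%.
ES multiplier = φ(z)/(1−α) = 0.058441/0.025 = 2.338.
ES = 5.194% × 2.338 = 12.144%; on $1,200,000,000: $145,728,000.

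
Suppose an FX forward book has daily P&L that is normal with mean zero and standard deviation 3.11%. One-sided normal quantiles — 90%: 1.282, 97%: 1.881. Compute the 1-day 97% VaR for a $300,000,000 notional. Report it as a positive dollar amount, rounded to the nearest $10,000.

VaR = z·σ = 1.881 × 3.11% = 5.850%.
On $300,000,000: 0.05850 × $300,000,000 = $17,550,000.

$17,550,000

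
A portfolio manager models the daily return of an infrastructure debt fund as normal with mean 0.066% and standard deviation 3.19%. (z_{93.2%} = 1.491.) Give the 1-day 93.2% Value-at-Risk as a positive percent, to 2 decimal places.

4.69%

VaR = −μ + z·σ = −(0.066%) + 1.491 × 3.19% = 4.690%.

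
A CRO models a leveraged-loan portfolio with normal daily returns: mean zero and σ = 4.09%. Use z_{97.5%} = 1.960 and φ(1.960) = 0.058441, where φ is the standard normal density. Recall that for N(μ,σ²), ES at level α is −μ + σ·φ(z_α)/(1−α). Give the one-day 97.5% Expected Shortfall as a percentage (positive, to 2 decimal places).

9.56%

Tail multiplier: φ(z)/(1−α) = 0.058441 / 0.025 = 2.338.
ES = 4.09% × 2.338 = 9.562%.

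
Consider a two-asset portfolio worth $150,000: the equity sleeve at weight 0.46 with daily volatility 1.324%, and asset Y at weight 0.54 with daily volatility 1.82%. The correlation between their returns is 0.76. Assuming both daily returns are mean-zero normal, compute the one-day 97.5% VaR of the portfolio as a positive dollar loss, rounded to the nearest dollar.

$4,407

σ_p² = 0.46²·1.324² + 0.54²·1.82² + 2·0.76·0.46·0.54·1.324·1.82 = 2.2466 (%²).
σ_p = √2.2466 = 1.499%.
At 97.5%, z = 1.960.
VaR = 1.960 × 1.499% = 2.938%; on $150,000 that is $4,407.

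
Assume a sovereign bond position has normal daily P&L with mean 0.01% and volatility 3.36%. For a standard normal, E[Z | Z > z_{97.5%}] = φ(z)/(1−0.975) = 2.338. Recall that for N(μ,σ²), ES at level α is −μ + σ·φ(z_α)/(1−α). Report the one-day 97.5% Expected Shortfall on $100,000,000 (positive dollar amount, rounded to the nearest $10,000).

ES = −(0.01%) + 3.36% × 2.338 = 7.846%.
On $100,000,000: 0.07846 × $100,000,000 = $7,846,000.

$7,850,000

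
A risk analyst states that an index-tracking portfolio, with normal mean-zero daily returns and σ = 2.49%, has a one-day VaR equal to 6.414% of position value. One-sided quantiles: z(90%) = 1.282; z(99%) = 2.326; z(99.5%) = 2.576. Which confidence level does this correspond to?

99.5%

Implied z = VaR/σ = 6.414 / 2.49 = 2.576.
This matches z(99.5%) = 2.576.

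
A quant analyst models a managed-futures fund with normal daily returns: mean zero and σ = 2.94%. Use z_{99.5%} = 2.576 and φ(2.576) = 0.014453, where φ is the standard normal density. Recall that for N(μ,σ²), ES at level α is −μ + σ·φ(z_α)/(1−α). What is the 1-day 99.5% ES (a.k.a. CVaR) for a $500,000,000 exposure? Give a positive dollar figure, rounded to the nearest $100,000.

Tail multiplier: φ(z)/(1−α) = 0.014453 / 0.005 = 2.891.
ES = 2.94% × 2.891 = 8.500%.
On $500,000,000: 0.08500 × $500,000,000 = $42,500,000.

$42,500,000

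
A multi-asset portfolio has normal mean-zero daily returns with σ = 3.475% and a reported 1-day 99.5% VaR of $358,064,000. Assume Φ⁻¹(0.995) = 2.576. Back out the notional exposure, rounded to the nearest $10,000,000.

$4,000,000,000

VaR as a fraction of value: z·σ = 2.576 × 3.475% = 8.9516%.
Position = $358,064,000 / 0.089516 = $4,000,000,000.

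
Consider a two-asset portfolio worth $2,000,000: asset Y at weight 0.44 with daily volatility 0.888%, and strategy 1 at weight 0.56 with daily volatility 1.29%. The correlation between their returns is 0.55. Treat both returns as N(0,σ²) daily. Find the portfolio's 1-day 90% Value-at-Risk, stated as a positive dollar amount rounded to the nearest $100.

$25,400

σ_p² = 0.44²·0.888² + 0.56²·1.29² + 2·0.55·0.44·0.56·0.888·1.29 = 0.9850 (%²).
σ_p = √0.9850 = 0.992%.
At 90%, z = 1.282.
VaR = 1.282 × 0.992% = 1.272%; on $2,000,000 that is $25,440.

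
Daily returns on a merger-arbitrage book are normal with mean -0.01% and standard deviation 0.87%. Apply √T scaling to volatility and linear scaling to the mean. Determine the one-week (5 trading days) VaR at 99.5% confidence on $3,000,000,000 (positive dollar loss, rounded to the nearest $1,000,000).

$152,000,000

At 99.5%, z = 2.576.
σ_{5d} = 0.87% × √5 = 1.945%; μ_{5d} = 5 × -0.01% = -0.050%.
VaR = −(-0.050%) + 2.576 × 1.945% = 5.060%.
On $3,000,000,000: 0.05060 × $3,000,000,000 = $151,800,000.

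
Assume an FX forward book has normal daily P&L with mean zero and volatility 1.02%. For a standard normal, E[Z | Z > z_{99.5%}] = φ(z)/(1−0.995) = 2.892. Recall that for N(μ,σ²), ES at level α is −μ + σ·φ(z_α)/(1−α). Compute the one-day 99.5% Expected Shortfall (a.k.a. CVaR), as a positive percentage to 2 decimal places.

ES = 1.02% × 2.892 = 2.950%.

2.95%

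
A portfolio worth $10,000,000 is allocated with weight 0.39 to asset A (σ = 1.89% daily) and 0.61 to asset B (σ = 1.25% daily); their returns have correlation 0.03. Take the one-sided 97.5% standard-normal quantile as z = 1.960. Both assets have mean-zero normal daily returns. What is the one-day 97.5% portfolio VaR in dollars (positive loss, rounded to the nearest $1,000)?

$211,000

σ_p² = 0.39²·1.89² + 0.61²·1.25² + 2·0.03·0.39·0.61·1.89·1.25 = 1.1584 (%²).
σ_p = √1.1584 = 1.076%.
VaR = 1.960 × 1.076% = 2.109%; on $10,000,000 that is $210,900.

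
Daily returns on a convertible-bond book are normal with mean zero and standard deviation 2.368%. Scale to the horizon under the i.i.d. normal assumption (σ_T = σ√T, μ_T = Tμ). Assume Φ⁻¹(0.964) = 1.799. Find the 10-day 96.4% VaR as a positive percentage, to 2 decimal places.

σ_{10d} = 2.368% × √10 = 7.488%.
VaR = 1.799 × 7.488% = 13.471%.

13.47%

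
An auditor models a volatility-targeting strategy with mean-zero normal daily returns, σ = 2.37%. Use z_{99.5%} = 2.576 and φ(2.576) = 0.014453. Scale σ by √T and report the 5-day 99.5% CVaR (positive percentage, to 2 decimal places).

σ_{5d} = 2.37% × √5 = 5.299%.
ES multiplier = φ(z)/(1−α) = 0.014453/0.005 = 2.891.
ES = 5.299% × 2.891 = 15.319%.

15.32%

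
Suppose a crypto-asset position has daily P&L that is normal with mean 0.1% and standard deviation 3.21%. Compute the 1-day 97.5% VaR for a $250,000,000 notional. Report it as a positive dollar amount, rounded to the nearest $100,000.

$15,500,000

At 97.5% one-sided, z = 1.960.
VaR = −μ + z·σ = −(0.1%) + 1.960 × 3.21% = 6.192%.
On $250,000,000: 0.06192 × $250,000,000 = $15,480,000.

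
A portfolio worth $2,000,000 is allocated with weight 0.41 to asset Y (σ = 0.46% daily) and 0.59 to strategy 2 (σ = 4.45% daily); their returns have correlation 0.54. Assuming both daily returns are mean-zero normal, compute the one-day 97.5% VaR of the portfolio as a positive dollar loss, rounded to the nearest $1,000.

$107,000

σ_p² = 0.41²·0.46² + 0.59²·4.45² + 2·0.54·0.41·0.59·0.46·4.45 = 7.4636 (%²).
σ_p = √7.4636 = 2.732%.
At 97.5%, z = 1.960.
VaR = 1.960 × 2.732% = 5.355%; on $2,000,000 that is $107,100.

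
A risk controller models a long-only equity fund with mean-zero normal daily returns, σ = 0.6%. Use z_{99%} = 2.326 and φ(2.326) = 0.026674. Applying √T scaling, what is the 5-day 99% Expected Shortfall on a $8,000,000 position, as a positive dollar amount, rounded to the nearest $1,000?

σ_{5d} = 0.6% × √5 = 1.342%.
ES multiplier = φ(z)/(1−α) = 0.026674/0.01 = 2.667.
ES = 1.342% × 2.667 = 3.579%; on $8,000,000: $286,320.

$286,000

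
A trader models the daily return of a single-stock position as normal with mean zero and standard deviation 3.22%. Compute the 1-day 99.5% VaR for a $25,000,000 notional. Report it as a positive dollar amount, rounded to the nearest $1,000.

$2,074,000

At 99.5% one-sided, z = 2.576.
VaR = z·σ = 2.576 × 3.22% = 8.295%.
On $25,000,000: 0.08295 × $25,000,000 = $2,073,750.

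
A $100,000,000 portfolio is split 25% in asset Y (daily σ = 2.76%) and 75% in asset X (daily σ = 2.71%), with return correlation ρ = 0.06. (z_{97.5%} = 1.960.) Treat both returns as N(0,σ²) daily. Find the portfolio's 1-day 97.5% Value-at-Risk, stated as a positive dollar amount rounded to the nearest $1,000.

σ_p² = 0.25²·2.76² + 0.75²·2.71² + 2·0.06·0.25·0.75·2.76·2.71 = 4.7754 (%²).
σ_p = √4.7754 = 2.185%.
VaR = 1.960 × 2.185% = 4.283%; on $100,000,000 that is $4,283,000.

$4,283,000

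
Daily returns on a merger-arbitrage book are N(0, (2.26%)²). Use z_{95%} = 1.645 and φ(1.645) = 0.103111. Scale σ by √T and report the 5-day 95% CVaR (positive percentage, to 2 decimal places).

10.42%

σ_{5d} = 2.26% × √5 = 5.054%.
ES multiplier = φ(z)/(1−α) = 0.103111/0.05 = 2.062.
ES = 5.054% × 2.062 = 10.421%.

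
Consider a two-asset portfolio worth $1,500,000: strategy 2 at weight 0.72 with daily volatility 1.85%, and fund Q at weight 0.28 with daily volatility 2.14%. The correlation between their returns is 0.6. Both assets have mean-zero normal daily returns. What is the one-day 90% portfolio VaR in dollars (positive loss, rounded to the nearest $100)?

σ_p² = 0.72²·1.85² + 0.28²·2.14² + 2·0.6·0.72·0.28·1.85·2.14 = 3.0910 (%²).
σ_p = √3.0910 = 1.758%.
At 90%, z = 1.282.
VaR = 1.282 × 1.758% = 2.254%; on $1,500,000 that is $33,810.

$33,800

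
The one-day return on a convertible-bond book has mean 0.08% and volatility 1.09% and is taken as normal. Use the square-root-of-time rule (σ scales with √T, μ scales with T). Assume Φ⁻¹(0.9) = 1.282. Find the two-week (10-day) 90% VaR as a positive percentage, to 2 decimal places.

σ_{10d} = 1.09% × √10 = 3.447%; μ_{10d} = 10 × 0.08% = 0.800%.
VaR = −(0.800%) + 1.282 × 3.447% = 3.619%.

3.62%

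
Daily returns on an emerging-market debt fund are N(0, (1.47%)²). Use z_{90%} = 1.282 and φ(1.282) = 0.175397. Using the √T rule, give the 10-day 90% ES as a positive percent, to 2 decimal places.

8.15%

σ_{10d} = 1.47% × √10 = 4.649%.
ES multiplier = φ(z)/(1−α) = 0.175397/0.1 = 1.754.
ES = 4.649% × 1.754 = 8.154%.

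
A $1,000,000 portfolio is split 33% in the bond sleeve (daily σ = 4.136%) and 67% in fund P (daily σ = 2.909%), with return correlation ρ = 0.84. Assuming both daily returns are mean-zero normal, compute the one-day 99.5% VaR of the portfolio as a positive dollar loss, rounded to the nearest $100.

$82,000

σ_p² = 0.33²·4.136² + 0.67²·2.909² + 2·0.84·0.33·0.67·4.136·2.909 = 10.1307 (%²).
σ_p = √10.1307 = 3.183%.
At 99.5%, z = 2.576.
VaR = 2.576 × 3.183% = 8.199%; on $1,000,000 that is $81,990.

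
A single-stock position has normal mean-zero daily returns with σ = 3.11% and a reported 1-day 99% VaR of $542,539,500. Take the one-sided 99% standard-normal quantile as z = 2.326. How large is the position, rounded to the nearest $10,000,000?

VaR as a fraction of value: z·σ = 2.326 × 3.11% = 7.23386%.
Position = $542,539,500 / 0.0723386 = $7,500,000,000.

$7,500,000,000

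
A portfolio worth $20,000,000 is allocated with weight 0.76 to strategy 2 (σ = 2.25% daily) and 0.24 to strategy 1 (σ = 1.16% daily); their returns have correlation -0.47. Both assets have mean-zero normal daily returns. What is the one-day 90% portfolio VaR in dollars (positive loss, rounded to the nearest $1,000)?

σ_p² = 0.76²·2.25² + 0.24²·1.16² + 2·-0.47·0.76·0.24·2.25·1.16 = 2.5541 (%²).
σ_p = √2.5541 = 1.598%.
At 90%, z = 1.282.
VaR = 1.282 × 1.598% = 2.049%; on $20,000,000 that is $409,800.

$410,000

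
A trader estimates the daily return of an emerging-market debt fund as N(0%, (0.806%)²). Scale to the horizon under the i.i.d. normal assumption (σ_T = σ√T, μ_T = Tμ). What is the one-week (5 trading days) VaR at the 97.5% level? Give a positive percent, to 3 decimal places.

3.532%

At 97.5%, z = 1.960.
σ_{5d} = 0.806% × √5 = 1.802%.
VaR = 1.960 × 1.802% = 3.532%.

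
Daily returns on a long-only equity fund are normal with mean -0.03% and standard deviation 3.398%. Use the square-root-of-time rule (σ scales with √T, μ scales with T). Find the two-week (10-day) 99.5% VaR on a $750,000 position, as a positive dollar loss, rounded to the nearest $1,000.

$210,000

At 99.5%, z = 2.576.
σ_{10d} = 3.398% × √10 = 10.745%; μ_{10d} = 10 × -0.03% = -0.300%.
VaR = −(-0.300%) + 2.576 × 10.745% = 27.979%.
On $750,000: 0.27979 × $750,000 = $209,842.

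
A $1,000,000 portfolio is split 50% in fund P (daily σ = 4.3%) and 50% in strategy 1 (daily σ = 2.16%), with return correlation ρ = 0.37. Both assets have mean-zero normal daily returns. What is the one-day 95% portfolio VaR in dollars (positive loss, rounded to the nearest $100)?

σ_p² = 0.5²·4.3² + 0.5²·2.16² + 2·0.37·0.5·0.5·4.3·2.16 = 7.5072 (%²).
σ_p = √7.5072 = 2.740%.
At 95%, z = 1.645.
VaR = 1.645 × 2.740% = 4.507%; on $1,000,000 that is $45,070.

$45,100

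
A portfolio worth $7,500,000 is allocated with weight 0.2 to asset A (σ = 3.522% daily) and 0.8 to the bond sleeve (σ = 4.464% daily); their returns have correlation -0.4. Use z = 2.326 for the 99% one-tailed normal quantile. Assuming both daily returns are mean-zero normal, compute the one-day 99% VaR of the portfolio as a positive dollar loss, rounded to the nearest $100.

$584,800

σ_p² = 0.2²·3.522² + 0.8²·4.464² + 2·-0.4·0.2·0.8·3.522·4.464 = 11.2372 (%²).
σ_p = √11.2372 = 3.352%.
VaR = 2.326 × 3.352% = 7.797%; on $7,500,000 that is $584,775.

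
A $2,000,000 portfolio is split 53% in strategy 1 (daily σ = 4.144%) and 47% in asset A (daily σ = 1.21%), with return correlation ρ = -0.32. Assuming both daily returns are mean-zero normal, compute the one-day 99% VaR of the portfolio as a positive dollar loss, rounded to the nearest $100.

σ_p² = 0.53²·4.144² + 0.47²·1.21² + 2·-0.32·0.53·0.47·4.144·1.21 = 4.3479 (%²).
σ_p = √4.3479 = 2.085%.
At 99%, z = 2.326.
VaR = 2.326 × 2.085% = 4.850%; on $2,000,000 that is $97,000.

$97,000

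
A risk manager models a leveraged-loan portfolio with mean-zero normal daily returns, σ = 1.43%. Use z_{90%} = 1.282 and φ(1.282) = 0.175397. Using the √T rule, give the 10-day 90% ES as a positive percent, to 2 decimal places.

7.93%

σ_{10d} = 1.43% × √10 = 4.522%.
ES multiplier = φ(z)/(1−α) = 0.175397/0.1 = 1.754.
ES = 4.522% × 1.754 = 7.932%.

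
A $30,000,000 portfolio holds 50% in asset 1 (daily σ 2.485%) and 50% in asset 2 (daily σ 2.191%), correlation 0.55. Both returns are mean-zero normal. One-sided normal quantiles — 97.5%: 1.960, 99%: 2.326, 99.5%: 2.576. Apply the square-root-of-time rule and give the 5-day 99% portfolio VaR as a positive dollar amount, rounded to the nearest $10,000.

$3,210,000

σ_p = √(0.5²·2.485² + 0.5²·2.191² + 2·0.55·0.5·0.5·2.485·2.191) = 2.059%.
σ_{5d} = 2.059% × √5 = 4.604%.
VaR = 2.326 × 4.604% = 10.709%; on $30,000,000 that is $3,212,700.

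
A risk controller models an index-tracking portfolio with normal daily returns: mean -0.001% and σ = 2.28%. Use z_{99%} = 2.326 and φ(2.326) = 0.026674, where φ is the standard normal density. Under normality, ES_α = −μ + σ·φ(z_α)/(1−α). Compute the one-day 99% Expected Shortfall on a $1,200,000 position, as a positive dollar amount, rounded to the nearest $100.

$73,000

Tail multiplier: φ(z)/(1−α) = 0.026674 / 0.01 = 2.667.
ES = −(-0.001%) + 2.28% × 2.667 = 6.082%.
On $1,200,000: 0.06082 × $1,200,000 = $72,984.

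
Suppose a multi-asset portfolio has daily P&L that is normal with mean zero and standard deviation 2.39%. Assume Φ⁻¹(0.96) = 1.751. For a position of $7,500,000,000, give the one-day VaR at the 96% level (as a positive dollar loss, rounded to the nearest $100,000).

$313,900,000

VaR = z·σ = 1.751 × 2.39% = 4.185%.
On $7,500,000,000: 0.04185 × $7,500,000,000 = $313,875,000.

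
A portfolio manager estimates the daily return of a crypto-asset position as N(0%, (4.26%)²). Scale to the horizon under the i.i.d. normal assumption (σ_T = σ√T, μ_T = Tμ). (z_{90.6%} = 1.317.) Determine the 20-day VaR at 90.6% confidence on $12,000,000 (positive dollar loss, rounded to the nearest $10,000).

σ_{20d} = 4.26% × √20 = 19.051%.
VaR = 1.317 × 19.051% = 25.090%.
On $12,000,000: 0.25090 × $12,000,000 = $3,010,800.

$3,010,000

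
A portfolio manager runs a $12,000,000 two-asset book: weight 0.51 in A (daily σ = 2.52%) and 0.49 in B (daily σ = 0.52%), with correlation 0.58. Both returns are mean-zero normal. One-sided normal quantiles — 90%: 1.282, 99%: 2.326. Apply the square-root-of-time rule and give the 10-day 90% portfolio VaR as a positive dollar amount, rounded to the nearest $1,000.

σ_p = √(0.51²·2.52² + 0.49²·0.52² + 2·0.58·0.51·0.49·2.52·0.52) = 1.448%.
σ_{10d} = 1.448% × √10 = 4.579%.
VaR = 1.282 × 4.579% = 5.870%; on $12,000,000 that is $704,400.

$704,000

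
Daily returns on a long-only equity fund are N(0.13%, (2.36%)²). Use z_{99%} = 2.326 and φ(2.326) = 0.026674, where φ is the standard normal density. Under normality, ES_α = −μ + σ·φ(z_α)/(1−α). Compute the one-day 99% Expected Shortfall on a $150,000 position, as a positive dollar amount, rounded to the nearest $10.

$9,250

Tail multiplier: φ(z)/(1−α) = 0.026674 / 0.01 = 2.667.
ES = −(0.13%) + 2.36% × 2.667 = 6.164%.
On $150,000: 0.06164 × $150,000 = $9,246.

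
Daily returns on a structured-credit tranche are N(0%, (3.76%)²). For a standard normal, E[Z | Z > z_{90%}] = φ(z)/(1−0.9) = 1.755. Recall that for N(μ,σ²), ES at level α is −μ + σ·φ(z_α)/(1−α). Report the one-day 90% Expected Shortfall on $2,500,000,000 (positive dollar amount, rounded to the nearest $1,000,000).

ES = 3.76% × 1.755 = 6.599%.
On $2,500,000,000: 0.06599 × $2,500,000,000 = $164,975,000.

$165,000,000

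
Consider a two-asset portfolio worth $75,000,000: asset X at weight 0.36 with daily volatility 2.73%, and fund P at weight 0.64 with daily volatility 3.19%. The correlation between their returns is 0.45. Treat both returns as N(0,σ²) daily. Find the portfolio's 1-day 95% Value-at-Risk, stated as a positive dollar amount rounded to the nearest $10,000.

$3,250,000

σ_p² = 0.36²·2.73² + 0.64²·3.19² + 2·0.45·0.36·0.64·2.73·3.19 = 6.9399 (%²).
σ_p = √6.9399 = 2.634%.
At 95%, z = 1.645.
VaR = 1.645 × 2.634% = 4.333%; on $75,000,000 that is $3,249,750.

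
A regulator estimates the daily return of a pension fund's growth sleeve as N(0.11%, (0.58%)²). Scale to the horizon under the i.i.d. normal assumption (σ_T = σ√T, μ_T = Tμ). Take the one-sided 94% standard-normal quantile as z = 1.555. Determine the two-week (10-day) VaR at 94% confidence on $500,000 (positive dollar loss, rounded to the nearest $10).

σ_{10d} = 0.58% × √10 = 1.834%; μ_{10d} = 10 × 0.11% = 1.100%.
VaR = −(1.100%) + 1.555 × 1.834% = 1.752%.
On $500,000: 0.01752 × $500,000 = $8,760.

$8,760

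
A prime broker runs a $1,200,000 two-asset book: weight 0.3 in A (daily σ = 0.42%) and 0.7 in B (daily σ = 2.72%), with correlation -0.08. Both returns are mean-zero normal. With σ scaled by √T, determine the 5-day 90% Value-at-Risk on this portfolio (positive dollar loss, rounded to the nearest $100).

σ_p = √(0.3²·0.42² + 0.7²·2.72² + 2·-0.08·0.3·0.7·0.42·2.72) = 1.898%.
σ_{5d} = 1.898% × √5 = 4.244%.
z(90%) = 1.282.
VaR = 1.282 × 4.244% = 5.441%; on $1,200,000 that is $65,292.

$65,300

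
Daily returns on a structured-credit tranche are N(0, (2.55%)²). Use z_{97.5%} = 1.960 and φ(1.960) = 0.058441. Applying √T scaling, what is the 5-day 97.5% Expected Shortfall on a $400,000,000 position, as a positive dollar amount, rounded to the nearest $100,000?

σ_{5d} = 2.55% × √5 = 5.702%.
ES multiplier = φ(z)/(1−α) = 0.058441/0.025 = 2.338.
ES = 5.702% × 2.338 = 13.331%; on $400,000,000: $53,324,000.

$53,300,000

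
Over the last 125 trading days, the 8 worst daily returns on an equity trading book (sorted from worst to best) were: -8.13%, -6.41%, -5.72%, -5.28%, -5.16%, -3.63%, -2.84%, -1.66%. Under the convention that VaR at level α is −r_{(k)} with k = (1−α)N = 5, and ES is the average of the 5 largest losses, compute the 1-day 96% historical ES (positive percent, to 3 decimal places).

6.140%

The 5 worst returns sum to -30.70%.
ES = −(-30.70%) / 5 = 6.14% ≈ 6.140%.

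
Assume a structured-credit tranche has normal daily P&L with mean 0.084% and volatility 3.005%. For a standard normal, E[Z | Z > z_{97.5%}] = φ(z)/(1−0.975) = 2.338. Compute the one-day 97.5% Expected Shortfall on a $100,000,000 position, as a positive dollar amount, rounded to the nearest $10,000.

ES = −(0.084%) + 3.005% × 2.338 = 6.942%.
On $100,000,000: 0.06942 × $100,000,000 = $6,942,000.

$6,940,000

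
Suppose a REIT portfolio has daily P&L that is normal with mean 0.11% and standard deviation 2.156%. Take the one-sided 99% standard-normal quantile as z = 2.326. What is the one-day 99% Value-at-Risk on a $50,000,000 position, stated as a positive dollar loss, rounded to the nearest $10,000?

$2,450,000

VaR = −μ + z·σ = −(0.11%) + 2.326 × 2.156% = 4.905%.
On $50,000,000: 0.04905 × $50,000,000 = $2,452,500.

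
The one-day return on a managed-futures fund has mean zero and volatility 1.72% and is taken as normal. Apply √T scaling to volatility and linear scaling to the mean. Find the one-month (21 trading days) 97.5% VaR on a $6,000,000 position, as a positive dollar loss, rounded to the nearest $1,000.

At 97.5%, z = 1.960.
σ_{21d} = 1.72% × √21 = 7.882%.
VaR = 1.960 × 7.882% = 15.449%.
On $6,000,000: 0.15449 × $6,000,000 = $926,940.

$927,000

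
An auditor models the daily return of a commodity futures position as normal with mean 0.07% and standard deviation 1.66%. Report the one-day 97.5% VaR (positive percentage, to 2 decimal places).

3.18%

At 97.5% one-sided, z = 1.960.
VaR = −μ + z·σ = −(0.07%) + 1.960 × 1.66% = 3.184%.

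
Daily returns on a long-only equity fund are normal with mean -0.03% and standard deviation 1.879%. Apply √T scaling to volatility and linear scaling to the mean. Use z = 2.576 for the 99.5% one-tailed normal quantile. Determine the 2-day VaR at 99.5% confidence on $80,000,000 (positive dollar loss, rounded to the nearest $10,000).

$5,520,000

σ_{2d} = 1.879% × √2 = 2.657%; μ_{2d} = 2 × -0.03% = -0.060%.
VaR = −(-0.060%) + 2.576 × 2.657% = 6.904%.
On $80,000,000: 0.06904 × $80,000,000 = $5,523,200.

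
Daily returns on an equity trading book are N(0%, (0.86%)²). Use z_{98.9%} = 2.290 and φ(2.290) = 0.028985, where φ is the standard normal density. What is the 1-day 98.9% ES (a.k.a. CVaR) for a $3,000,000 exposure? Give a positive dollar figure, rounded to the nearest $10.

Tail multiplier: φ(z)/(1−α) = 0.028985 / 0.011 = 2.635.
ES = 0.86% × 2.635 = 2.266%.
On $3,000,000: 0.02266 × $3,000,000 = $67,980.

$67,980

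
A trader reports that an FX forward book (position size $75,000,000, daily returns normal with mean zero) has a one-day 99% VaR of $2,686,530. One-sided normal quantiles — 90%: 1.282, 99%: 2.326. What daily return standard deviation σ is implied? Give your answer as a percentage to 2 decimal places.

VaR as a fraction: $2,686,530 / $75,000,000 = 3.582%.
σ = VaR / z = 3.582% / 2.326 = 1.540%.

1.54%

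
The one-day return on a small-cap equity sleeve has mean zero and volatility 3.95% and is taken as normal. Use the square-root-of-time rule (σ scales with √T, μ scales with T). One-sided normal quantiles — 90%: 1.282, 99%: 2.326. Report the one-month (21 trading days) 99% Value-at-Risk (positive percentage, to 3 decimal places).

σ_{21d} = 3.95% × √21 = 18.101%.
VaR = 2.326 × 18.101% = 42.103%.

42.103%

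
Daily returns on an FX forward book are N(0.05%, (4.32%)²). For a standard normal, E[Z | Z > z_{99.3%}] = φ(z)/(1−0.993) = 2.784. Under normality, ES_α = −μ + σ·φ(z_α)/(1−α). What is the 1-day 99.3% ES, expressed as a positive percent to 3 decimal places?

ES = −(0.05%) + 4.32% × 2.784 = 11.977%.

11.977%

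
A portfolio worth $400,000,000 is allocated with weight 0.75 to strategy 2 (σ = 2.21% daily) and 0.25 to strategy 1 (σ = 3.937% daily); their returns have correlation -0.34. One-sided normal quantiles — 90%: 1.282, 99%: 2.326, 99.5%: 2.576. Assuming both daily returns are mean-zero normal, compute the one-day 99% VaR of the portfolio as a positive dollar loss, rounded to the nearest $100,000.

$15,000,000

σ_p² = 0.75²·2.21² + 0.25²·3.937² + 2·-0.34·0.75·0.25·2.21·3.937 = 2.6067 (%²).
σ_p = √2.6067 = 1.615%.
VaR = 2.326 × 1.615% = 3.756%; on $400,000,000 that is $15,024,000.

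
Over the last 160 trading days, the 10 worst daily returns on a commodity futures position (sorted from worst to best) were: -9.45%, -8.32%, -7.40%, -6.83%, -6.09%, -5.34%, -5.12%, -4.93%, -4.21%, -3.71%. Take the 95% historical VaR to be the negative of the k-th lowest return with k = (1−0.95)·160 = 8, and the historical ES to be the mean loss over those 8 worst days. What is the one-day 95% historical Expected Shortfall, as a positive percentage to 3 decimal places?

The 8 worst returns sum to -53.48%.
ES = −(-53.48%) / 8 = 6.685%.

6.685%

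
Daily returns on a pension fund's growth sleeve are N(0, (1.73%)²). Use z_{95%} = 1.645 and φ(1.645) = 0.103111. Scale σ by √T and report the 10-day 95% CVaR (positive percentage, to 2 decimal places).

σ_{10d} = 1.73% × √10 = 5.471%.
ES multiplier = φ(z)/(1−α) = 0.103111/0.05 = 2.062.
ES = 5.471% × 2.062 = 11.281%.

11.28%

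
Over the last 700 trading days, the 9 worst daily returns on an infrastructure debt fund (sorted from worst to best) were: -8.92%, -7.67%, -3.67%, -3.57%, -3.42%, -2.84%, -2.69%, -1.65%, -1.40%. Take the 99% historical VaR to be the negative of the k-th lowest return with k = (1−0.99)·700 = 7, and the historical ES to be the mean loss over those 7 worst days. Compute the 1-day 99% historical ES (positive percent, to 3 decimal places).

4.683%

The 7 worst returns sum to -32.78%.
ES = −(-32.78%) / 7 = 4.6828…% ≈ 4.683%.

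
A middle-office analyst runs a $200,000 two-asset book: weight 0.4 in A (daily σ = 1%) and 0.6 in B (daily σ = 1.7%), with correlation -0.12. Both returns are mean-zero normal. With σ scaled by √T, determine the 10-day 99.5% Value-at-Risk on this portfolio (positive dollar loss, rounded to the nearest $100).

σ_p = √(0.4²·1² + 0.6²·1.7² + 2·-0.12·0.4·0.6·1·1.7) = 1.050%.
σ_{10d} = 1.050% × √10 = 3.320%.
z(99.5%) = 2.576.
VaR = 2.576 × 3.320% = 8.552%; on $200,000 that is $17,104.

$17,100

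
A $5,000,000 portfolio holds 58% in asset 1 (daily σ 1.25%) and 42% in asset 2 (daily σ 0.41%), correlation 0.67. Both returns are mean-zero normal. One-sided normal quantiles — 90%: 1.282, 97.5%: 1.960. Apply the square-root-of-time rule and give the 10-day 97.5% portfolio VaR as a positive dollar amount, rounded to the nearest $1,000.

σ_p = √(0.58²·1.25² + 0.42²·0.41² + 2·0.67·0.58·0.42·1.25·0.41) = 0.850%.
σ_{10d} = 0.850% × √10 = 2.688%.
VaR = 1.960 × 2.688% = 5.268%; on $5,000,000 that is $263,400.

$263,000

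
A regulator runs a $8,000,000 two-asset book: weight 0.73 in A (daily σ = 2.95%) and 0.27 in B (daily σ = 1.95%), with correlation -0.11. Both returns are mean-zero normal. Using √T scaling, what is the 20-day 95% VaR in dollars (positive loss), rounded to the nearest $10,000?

$1,270,000

σ_p = √(0.73²·2.95² + 0.27²·1.95² + 2·-0.11·0.73·0.27·2.95·1.95) = 2.160%.
σ_{20d} = 2.160% × √20 = 9.660%.
z(95%) = 1.645.
VaR = 1.645 × 9.660% = 15.891%; on $8,000,000 that is $1,271,280.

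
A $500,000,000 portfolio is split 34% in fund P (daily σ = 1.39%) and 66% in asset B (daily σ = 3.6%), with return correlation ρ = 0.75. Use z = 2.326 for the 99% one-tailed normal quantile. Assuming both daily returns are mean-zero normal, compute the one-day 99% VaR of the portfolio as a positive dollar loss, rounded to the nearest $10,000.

σ_p² = 0.34²·1.39² + 0.66²·3.6² + 2·0.75·0.34·0.66·1.39·3.6 = 7.5531 (%²).
σ_p = √7.5531 = 2.748%.
VaR = 2.326 × 2.748% = 6.392%; on $500,000,000 that is $31,960,000.

$31,960,000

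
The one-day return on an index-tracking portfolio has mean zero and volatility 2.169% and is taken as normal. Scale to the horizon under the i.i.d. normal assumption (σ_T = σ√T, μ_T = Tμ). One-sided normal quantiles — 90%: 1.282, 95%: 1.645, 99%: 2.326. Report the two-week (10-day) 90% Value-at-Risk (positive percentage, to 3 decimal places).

8.793%

σ_{10d} = 2.169% × √10 = 6.859%.
VaR = 1.282 × 6.859% = 8.793%.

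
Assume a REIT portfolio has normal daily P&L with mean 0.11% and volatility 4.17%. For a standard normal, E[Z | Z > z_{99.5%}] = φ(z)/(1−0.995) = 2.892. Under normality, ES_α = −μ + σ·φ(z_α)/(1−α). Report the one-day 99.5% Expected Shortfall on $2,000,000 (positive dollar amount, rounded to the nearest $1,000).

$239,000

ES = −(0.11%) + 4.17% × 2.892 = 11.950%.
On $2,000,000: 0.11950 × $2,000,000 = $239,000.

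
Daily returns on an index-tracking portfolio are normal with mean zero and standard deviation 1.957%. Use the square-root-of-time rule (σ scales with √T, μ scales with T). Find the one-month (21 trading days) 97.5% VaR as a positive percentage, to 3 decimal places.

At 97.5%, z = 1.960.
σ_{21d} = 1.957% × √21 = 8.968%.
VaR = 1.960 × 8.968% = 17.577%.

17.577%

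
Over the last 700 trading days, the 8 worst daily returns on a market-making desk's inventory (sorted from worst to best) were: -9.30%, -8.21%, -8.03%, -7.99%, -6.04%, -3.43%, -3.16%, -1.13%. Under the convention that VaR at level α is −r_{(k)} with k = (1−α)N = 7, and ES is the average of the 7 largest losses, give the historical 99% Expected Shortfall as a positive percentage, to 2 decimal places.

The 7 worst returns sum to -46.16%.
ES = −(-46.16%) / 7 = 6.5942…% ≈ 6.59%.

6.59%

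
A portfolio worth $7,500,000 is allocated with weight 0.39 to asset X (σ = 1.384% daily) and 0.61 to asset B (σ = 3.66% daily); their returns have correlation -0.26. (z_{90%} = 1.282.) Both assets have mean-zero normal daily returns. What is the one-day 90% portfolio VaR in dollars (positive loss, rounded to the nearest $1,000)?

σ_p² = 0.39²·1.384² + 0.61²·3.66² + 2·-0.26·0.39·0.61·1.384·3.66 = 4.6492 (%²).
σ_p = √4.6492 = 2.156%.
VaR = 1.282 × 2.156% = 2.764%; on $7,500,000 that is $207,300.

$207,000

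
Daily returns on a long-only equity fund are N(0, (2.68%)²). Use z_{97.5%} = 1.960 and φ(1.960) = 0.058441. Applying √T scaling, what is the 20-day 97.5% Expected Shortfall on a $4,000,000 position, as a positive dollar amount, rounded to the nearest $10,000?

$1,120,000

σ_{20d} = 2.68% × √20 = 11.985%.
ES multiplier = φ(z)/(1−α) = 0.058441/0.025 = 2.338.
ES = 11.985% × 2.338 = 28.021%; on $4,000,000: $1,120,840.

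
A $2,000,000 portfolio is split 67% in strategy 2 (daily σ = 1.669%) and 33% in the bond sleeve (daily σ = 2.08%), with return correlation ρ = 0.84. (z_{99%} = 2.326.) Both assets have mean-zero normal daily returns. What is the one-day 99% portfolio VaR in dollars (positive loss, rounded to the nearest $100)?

$80,700

σ_p² = 0.67²·1.669² + 0.33²·2.08² + 2·0.84·0.67·0.33·1.669·2.08 = 3.0111 (%²).
σ_p = √3.0111 = 1.735%.
VaR = 2.326 × 1.735% = 4.036%; on $2,000,000 that is $80,720.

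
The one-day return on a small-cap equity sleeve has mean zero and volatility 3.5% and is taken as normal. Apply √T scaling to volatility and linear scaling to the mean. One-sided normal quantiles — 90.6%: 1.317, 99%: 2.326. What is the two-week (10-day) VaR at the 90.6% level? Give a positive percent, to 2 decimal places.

14.58%

σ_{10d} = 3.5% × √10 = 11.068%.
VaR = 1.317 × 11.068% = 14.577%.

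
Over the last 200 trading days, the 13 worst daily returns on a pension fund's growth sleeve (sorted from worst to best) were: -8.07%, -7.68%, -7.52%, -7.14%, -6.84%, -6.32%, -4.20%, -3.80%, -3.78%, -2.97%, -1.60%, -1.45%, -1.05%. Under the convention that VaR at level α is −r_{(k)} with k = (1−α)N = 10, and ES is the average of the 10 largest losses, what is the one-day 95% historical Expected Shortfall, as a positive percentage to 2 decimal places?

5.83%

The 10 worst returns sum to -58.32%.
ES = −(-58.32%) / 10 = 5.832% ≈ 5.83%.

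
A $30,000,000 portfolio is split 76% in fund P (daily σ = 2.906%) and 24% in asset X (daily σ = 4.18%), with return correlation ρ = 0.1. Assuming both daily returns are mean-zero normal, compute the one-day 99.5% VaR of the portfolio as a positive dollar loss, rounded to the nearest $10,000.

$1,940,000

σ_p² = 0.76²·2.906² + 0.24²·4.18² + 2·0.1·0.76·0.24·2.906·4.18 = 6.3273 (%²).
σ_p = √6.3273 = 2.515%.
At 99.5%, z = 2.576.
VaR = 2.576 × 2.515% = 6.479%; on $30,000,000 that is $1,943,700.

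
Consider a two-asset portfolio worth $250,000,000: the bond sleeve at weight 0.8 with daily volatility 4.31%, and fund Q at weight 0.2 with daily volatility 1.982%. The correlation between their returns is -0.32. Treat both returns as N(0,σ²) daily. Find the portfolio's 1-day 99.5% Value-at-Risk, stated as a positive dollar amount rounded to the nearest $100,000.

$21,500,000

σ_p² = 0.8²·4.31² + 0.2²·1.982² + 2·-0.32·0.8·0.2·4.31·1.982 = 11.1711 (%²).
σ_p = √11.1711 = 3.342%.
At 99.5%, z = 2.576.
VaR = 2.576 × 3.342% = 8.609%; on $250,000,000 that is $21,522,500.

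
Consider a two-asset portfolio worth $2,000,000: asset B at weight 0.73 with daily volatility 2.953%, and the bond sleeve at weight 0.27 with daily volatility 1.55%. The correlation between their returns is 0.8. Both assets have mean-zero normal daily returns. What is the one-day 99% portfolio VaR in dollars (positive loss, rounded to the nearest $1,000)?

$116,000

σ_p² = 0.73²·2.953² + 0.27²·1.55² + 2·0.8·0.73·0.27·2.953·1.55 = 6.2656 (%²).
σ_p = √6.2656 = 2.503%.
At 99%, z = 2.326.
VaR = 2.326 × 2.503% = 5.822%; on $2,000,000 that is $116,440.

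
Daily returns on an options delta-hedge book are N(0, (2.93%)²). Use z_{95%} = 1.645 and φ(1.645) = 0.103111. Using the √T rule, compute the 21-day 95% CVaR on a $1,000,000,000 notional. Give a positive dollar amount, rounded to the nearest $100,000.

σ_{21d} = 2.93% × √21 = 13.427%.
ES multiplier = φ(z)/(1−α) = 0.103111/0.05 = 2.062.
ES = 13.427% × 2.062 = 27.686%; on $1,000,000,000: $276,860,000.

$276,900,000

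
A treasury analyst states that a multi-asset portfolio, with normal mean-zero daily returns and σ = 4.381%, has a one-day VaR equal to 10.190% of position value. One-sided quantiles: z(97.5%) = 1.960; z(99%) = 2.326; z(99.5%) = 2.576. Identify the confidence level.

99%

Implied z = VaR/σ = 10.190 / 4.381 = 2.326.
This matches z(99%) = 2.326.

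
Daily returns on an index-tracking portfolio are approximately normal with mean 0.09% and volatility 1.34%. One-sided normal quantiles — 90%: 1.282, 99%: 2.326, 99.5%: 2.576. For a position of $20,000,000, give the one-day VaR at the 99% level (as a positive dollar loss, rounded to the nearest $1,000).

$605,000

VaR = −μ + z·σ = −(0.09%) + 2.326 × 1.34% = 3.027%.
On $20,000,000: 0.03027 × $20,000,000 = $605,400.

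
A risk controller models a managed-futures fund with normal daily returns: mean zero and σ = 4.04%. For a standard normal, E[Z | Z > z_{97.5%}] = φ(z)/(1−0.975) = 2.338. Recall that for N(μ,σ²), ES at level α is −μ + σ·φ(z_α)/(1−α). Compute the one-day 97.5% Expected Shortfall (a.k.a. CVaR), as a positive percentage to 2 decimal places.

9.45%

ES = 4.04% × 2.338 = 9.446%.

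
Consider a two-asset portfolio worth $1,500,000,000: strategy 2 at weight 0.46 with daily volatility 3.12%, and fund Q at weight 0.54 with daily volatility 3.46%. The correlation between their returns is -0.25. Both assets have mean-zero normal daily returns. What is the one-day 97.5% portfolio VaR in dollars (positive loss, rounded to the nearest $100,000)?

σ_p² = 0.46²·3.12² + 0.54²·3.46² + 2·-0.25·0.46·0.54·3.12·3.46 = 4.2100 (%²).
σ_p = √4.2100 = 2.052%.
At 97.5%, z = 1.960.
VaR = 1.960 × 2.052% = 4.022%; on $1,500,000,000 that is $60,330,000.

$60,300,000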